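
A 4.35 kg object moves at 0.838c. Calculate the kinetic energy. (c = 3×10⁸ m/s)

γ = 1/√(1 - 0.838²) = 1.8326
γ - 1 = 0.8326
KE = (γ-1)mc² = 0.8326 × 4.35 × (3×10⁸)² = 3.260×10¹⁷ J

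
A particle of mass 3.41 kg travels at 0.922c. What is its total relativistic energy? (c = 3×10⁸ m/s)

γ = 1/√(1 - 0.922²) = 2.5827
mc² = 3.41 × (3×10⁸)² = 3.069×10¹⁷ J
E = γmc² = 2.5827 × 3.069×10¹⁷ = 7.926×10¹⁷ J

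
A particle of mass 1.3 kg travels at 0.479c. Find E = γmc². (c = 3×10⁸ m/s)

γ = 1/√(1 - 0.479²) = 1.139
mc² = 1.3 × (3×10⁸)² = 1.170×10¹⁷ J
E = γmc² = 1.139 × 1.170×10¹⁷ = 1.333×10¹⁷ J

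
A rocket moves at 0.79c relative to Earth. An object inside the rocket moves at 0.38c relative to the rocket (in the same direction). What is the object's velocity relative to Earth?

u = (u' + v)/(1 + u'v/c²)
Numerator: 0.38 + 0.79 = 1.17
Denominator: 1 + 0.3002 = 1.3002
u = 1.17/1.3002 = 0.8999c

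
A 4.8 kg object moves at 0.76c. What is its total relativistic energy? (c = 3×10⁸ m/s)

γ = 1/√(1 - 0.76²) = 1.5386
mc² = 4.8 × (3×10⁸)² = 4.320×10¹⁷ J
E = γmc² = 1.5386 × 4.320×10¹⁷ = 6.647×10¹⁷ J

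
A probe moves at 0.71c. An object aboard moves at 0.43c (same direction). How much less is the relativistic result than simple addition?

Classical: u' + v = 0.43 + 0.71 = 1.14c
Relativistic: u = (0.43 + 0.71)/(1 + 0.3053) = 1.14/1.3053 = 0.8734c
Difference: 1.14 - 0.8734 = 0.2666c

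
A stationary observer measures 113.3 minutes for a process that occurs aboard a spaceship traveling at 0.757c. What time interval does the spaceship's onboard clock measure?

Dilated time Δt = 113.3 minutes
γ = 1/√(1 - 0.757²) = 1.5304
Δt₀ = Δt/γ = 113.3/1.5304 = 74.03 minutes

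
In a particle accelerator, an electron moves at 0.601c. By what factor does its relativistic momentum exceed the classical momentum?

p_rel = γmv, p_class = mv
Ratio = γ = 1/√(1 - 0.601²)
= 1/√(0.638799) = 1.251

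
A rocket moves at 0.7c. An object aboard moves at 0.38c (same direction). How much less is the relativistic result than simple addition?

Classical: u' + v = 0.38 + 0.7 = 1.08c
Relativistic: u = (0.38 + 0.7)/(1 + 0.266) = 1.08/1.266 = 0.8531c
Difference: 1.08 - 0.8531 = 0.2269c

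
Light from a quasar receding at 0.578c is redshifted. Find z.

β = 0.578
(1+β)/(1-β) = 1.578/0.422 = 3.7393
√(3.7393) = 1.9337
z = 1.9337 - 1 = 0.9337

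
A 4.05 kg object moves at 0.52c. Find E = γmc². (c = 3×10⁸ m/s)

γ = 1/√(1 - 0.52²) = 1.1707
mc² = 4.05 × (3×10⁸)² = 3.645×10¹⁷ J
E = γmc² = 1.1707 × 3.645×10¹⁷ = 4.267×10¹⁷ J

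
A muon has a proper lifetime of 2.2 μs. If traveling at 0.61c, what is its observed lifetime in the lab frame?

Proper lifetime τ₀ = 2.2 μs
γ = 1/√(1 - 0.61²) = 1.262
τ = γτ₀ = 1.262 × 2.2 μs = 2.776 μs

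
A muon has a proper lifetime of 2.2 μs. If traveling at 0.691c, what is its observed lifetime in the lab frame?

Proper lifetime τ₀ = 2.2 μs
γ = 1/√(1 - 0.691²) = 1.383
τ = γτ₀ = 1.383 × 2.2 μs = 3.043 μs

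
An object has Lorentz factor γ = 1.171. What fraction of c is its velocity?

From γ = 1/√(1 - v²/c²):
1/γ² = 1/1.171² = 0.7293
v²/c² = 1 - 0.7293 = 0.2707
v/c = √(0.2707) = 0.5203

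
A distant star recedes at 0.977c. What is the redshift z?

β = 0.977
(1+β)/(1-β) = 1.977/0.023 = 85.96
√(85.96) = 9.271
z = 9.271 - 1 = 8.271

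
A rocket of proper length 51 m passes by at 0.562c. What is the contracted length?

Proper length L₀ = 51 m
γ = 1/√(1 - 0.562²) = 1.209
L = L₀/γ = 51/1.209 = 42.18 m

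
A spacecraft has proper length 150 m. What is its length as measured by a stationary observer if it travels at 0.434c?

Proper length L₀ = 150 m
γ = 1/√(1 - 0.434²) = 1.110
L = L₀/γ = 150/1.110 = 135.1 m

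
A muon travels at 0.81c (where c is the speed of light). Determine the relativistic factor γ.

v/c = 0.81, so (v/c)² = 0.6561
1 - (v/c)² = 0.3439
γ = 1/√(0.3439) = 1.705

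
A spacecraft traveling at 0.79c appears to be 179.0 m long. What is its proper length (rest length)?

Contracted length L = 179.0 m
γ = 1/√(1 - 0.79²) = 1.63104
L₀ = γL = 1.63104 × 179.0 = 292.0 m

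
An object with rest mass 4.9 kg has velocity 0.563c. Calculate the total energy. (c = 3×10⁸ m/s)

γ = 1/√(1 - 0.563²) = 1.210
mc² = 4.9 × (3×10⁸)² = 4.410×10¹⁷ J
E = γmc² = 1.210 × 4.410×10¹⁷ = 5.336×10¹⁷ J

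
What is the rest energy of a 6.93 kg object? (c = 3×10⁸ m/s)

c² = (3×10⁸)² = 9.000×10¹⁶ m²/s²
E₀ = mc² = 6.93 × 9.000×10¹⁶ = 6.237×10¹⁷ J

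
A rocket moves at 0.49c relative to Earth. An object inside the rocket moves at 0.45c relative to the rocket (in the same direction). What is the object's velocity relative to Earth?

u = (u' + v)/(1 + u'v/c²)
Numerator: 0.45 + 0.49 = 0.94
Denominator: 1 + 0.2205 = 1.2205
u = 0.94/1.2205 = 0.7702c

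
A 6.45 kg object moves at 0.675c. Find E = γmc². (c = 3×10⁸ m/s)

γ = 1/√(1 - 0.675²) = 1.3553
mc² = 6.45 × (3×10⁸)² = 5.805×10¹⁷ J
E = γmc² = 1.3553 × 5.805×10¹⁷ = 7.868×10¹⁷ J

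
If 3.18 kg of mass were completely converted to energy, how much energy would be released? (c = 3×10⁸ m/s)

Using E = mc²:
c² = (3×10⁸)² = 9×10¹⁶ m²/s²
E = 3.18 × 9×10¹⁶ = 2.862×10¹⁷ J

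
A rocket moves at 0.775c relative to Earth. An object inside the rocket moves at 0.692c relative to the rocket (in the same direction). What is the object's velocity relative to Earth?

u = (u' + v)/(1 + u'v/c²)
Numerator: 0.692 + 0.775 = 1.467
Denominator: 1 + 0.5363 = 1.5363
u = 1.467/1.5363 = 0.9549c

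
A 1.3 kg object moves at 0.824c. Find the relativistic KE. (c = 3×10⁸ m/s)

γ = 1/√(1 - 0.824²) = 1.76495
γ - 1 = 0.76495
KE = (γ-1)mc² = 0.76495 × 1.3 × (3×10⁸)² = 8.950×10¹⁶ J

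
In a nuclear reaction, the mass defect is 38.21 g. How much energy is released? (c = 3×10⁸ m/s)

Convert mass defect: Δm = 38.21 g = 0.03821 kg
E = Δm·c² = 0.03821 × (3×10⁸)²
= 0.03821 × 9×10¹⁶ = 3.439×10¹⁵ J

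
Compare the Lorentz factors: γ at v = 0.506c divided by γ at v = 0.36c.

γ₁ = 1/√(1 - 0.506²) = 1.1594
γ₂ = 1/√(1 - 0.36²) = 1.0719
γ₁/γ₂ = 1.1594/1.0719 = 1.082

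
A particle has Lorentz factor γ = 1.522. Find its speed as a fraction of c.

From γ = 1/√(1 - v²/c²):
1/γ² = 1/1.522² = 0.4317
v²/c² = 1 - 0.4317 = 0.5683
v/c = √(0.5683) = 0.7539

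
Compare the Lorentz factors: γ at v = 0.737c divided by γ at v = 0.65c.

γ₁ = 1/√(1 - 0.737²) = 1.4795
γ₂ = 1/√(1 - 0.65²) = 1.3159
γ₁/γ₂ = 1.4795/1.3159 = 1.124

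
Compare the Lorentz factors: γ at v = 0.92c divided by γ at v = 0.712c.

γ₁ = 1/√(1 - 0.92²) = 2.552
γ₂ = 1/√(1 - 0.712²) = 1.424
γ₁/γ₂ = 2.552/1.424 = 1.792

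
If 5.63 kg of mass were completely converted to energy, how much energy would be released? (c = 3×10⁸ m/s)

Using E = mc²:
c² = (3×10⁸)² = 9×10¹⁶ m²/s²
E = 5.63 × 9×10¹⁶ = 5.067×10¹⁷ J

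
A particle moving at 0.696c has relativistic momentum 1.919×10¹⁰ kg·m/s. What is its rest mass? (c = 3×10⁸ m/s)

γ = 1/√(1 - 0.696²) = 1.3927
v = 0.696 × 3×10⁸ = 2.088×10⁸ m/s
m = p/(γv) = 1.919×10¹⁰/(1.3927 × 2.088×10⁸) = 65.99 kg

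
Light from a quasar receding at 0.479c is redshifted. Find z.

β = 0.479
(1+β)/(1-β) = 1.479/0.521 = 2.839
√(2.839) = 1.6849
z = 1.6849 - 1 = 0.6849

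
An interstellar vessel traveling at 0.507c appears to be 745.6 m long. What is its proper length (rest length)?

Contracted length L = 745.6 m
γ = 1/√(1 - 0.507²) = 1.1602
L₀ = γL = 1.1602 × 745.6 = 865.0 m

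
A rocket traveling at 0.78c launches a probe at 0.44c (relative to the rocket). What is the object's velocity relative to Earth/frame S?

u = (u' + v)/(1 + u'v/c²)
Numerator: 0.44 + 0.78 = 1.22
Denominator: 1 + 0.3432 = 1.3432
u = 1.22/1.3432 = 0.9083c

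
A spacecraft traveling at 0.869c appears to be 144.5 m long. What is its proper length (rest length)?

Contracted length L = 144.5 m
γ = 1/√(1 - 0.869²) = 2.021
L₀ = γL = 2.021 × 144.5 = 292.0 m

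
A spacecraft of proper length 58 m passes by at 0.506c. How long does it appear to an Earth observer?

Proper length L₀ = 58 m
γ = 1/√(1 - 0.506²) = 1.1594
L = L₀/γ = 58/1.1594 = 50.03 m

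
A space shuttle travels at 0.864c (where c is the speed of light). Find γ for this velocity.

v/c = 0.864, so (v/c)² = 0.746496
1 - (v/c)² = 0.253504
γ = 1/√(0.253504) = 1.986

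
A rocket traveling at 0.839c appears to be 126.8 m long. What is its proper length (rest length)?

Contracted length L = 126.8 m
γ = 1/√(1 - 0.839²) = 1.8378
L₀ = γL = 1.8378 × 126.8 = 233.0 m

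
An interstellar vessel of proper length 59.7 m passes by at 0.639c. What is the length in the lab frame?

Proper length L₀ = 59.7 m
γ = 1/√(1 - 0.639²) = 1.300
L = L₀/γ = 59.7/1.300 = 45.92 m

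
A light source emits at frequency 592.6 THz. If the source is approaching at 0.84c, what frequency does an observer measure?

β = v/c = 0.84
(1+β)/(1-β) = 1.84/0.16 = 11.50
Doppler factor = √(11.50) = 3.391
f_obs = 592.6 × 3.391 = 2010 THz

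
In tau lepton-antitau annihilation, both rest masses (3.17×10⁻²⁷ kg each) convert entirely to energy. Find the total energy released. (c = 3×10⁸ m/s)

Both particles have the same rest mass, so total mass = 2m
E = 2m·c² = 2 × 3.17×10⁻²⁷ × (3×10⁸)²
= 2 × 3.17×10⁻²⁷ × 9×10¹⁶
= 5.706×10⁻¹⁰ J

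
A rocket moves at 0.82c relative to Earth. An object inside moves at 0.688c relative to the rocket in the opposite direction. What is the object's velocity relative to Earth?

Object's velocity in rocket frame is u' = -0.688c
u = (u' + v)/(1 + u'v/c²) = (v - 0.688)/(1 - 0.688·v/c²)
Numerator: 0.82 - 0.688 = 0.132
Denominator: 1 - 0.56416 = 0.43584
u = 0.132/0.43584 = 0.3029c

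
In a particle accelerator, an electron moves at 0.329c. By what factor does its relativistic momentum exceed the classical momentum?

p_rel = γmv, p_class = mv
Ratio = γ = 1/√(1 - 0.329²)
= 1/√(0.891759) = 1.059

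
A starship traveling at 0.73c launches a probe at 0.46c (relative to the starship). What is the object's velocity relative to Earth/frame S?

u = (u' + v)/(1 + u'v/c²)
Numerator: 0.46 + 0.73 = 1.19
Denominator: 1 + 0.3358 = 1.3358
u = 1.19/1.3358 = 0.8909c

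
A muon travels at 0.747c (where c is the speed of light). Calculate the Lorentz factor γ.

v/c = 0.747, so (v/c)² = 0.558009
1 - (v/c)² = 0.441991
γ = 1/√(0.441991) = 1.504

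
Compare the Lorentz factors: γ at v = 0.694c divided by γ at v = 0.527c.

γ₁ = 1/√(1 - 0.694²) = 1.389
γ₂ = 1/√(1 - 0.527²) = 1.177
γ₁/γ₂ = 1.389/1.177 = 1.180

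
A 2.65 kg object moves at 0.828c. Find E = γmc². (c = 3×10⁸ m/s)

γ = 1/√(1 - 0.828²) = 1.7834
mc² = 2.65 × (3×10⁸)² = 2.385×10¹⁷ J
E = γmc² = 1.7834 × 2.385×10¹⁷ = 4.253×10¹⁷ J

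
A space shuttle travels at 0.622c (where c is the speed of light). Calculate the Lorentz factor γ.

v/c = 0.622, so (v/c)² = 0.386884
1 - (v/c)² = 0.613116
γ = 1/√(0.613116) = 1.277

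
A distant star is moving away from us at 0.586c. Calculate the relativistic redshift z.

β = 0.586
(1+β)/(1-β) = 1.586/0.414 = 3.831
√(3.831) = 1.9573
z = 1.9573 - 1 = 0.9573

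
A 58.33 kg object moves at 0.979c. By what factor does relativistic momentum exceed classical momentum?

p_rel = γmv, p_class = mv
Ratio = γ = 1/√(1 - 0.979²) = 4.905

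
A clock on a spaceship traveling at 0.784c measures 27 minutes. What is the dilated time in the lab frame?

Proper time Δt₀ = 27 minutes
γ = 1/√(1 - 0.784²) = 1.611
Δt = γΔt₀ = 1.611 × 27 = 43.50 minutes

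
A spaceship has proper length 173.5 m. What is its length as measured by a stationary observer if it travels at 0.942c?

Proper length L₀ = 173.5 m
γ = 1/√(1 - 0.942²) = 2.9796
L = L₀/γ = 173.5/2.9796 = 58.23 m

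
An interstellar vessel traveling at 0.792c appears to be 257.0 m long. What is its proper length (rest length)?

Contracted length L = 257.0 m
γ = 1/√(1 - 0.792²) = 1.638
L₀ = γL = 1.638 × 257.0 = 421.0 m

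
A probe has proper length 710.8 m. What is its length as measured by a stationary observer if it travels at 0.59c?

Proper length L₀ = 710.8 m
γ = 1/√(1 - 0.59²) = 1.2385
L = L₀/γ = 710.8/1.2385 = 573.9 m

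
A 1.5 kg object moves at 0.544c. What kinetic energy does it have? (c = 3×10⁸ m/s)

γ = 1/√(1 - 0.544²) = 1.1918
γ - 1 = 0.1918
KE = (γ-1)mc² = 0.1918 × 1.5 × (3×10⁸)² = 2.589×10¹⁶ J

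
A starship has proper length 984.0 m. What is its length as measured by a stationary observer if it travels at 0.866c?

Proper length L₀ = 984.0 m
γ = 1/√(1 - 0.866²) = 2.000
L = L₀/γ = 984.0/2.000 = 492.0 m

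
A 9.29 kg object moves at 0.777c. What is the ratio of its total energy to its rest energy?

E = γmc², E₀ = mc²
E/E₀ = γ = 1/√(1 - 0.777²) = 1.589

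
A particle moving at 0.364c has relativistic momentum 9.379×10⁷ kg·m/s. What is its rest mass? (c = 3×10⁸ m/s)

γ = 1/√(1 - 0.364²) = 1.07365
v = 0.364 × 3×10⁸ = 1.092×10⁸ m/s
m = p/(γv) = 9.379×10⁷/(1.07365 × 1.092×10⁸) = 0.8000 kg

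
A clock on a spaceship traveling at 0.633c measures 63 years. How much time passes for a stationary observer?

Proper time Δt₀ = 63 years
γ = 1/√(1 - 0.633²) = 1.2917
Δt = γΔt₀ = 1.2917 × 63 = 81.38 years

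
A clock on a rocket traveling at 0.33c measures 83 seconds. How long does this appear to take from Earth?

Proper time Δt₀ = 83 seconds
γ = 1/√(1 - 0.33²) = 1.05934
Δt = γΔt₀ = 1.05934 × 83 = 87.93 seconds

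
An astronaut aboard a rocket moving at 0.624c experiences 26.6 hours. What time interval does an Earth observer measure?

Proper time Δt₀ = 26.6 hours
γ = 1/√(1 - 0.624²) = 1.2797
Δt = γΔt₀ = 1.2797 × 26.6 = 34.04 hours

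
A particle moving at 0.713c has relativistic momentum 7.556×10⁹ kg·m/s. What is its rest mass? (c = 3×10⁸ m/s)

γ = 1/√(1 - 0.713²) = 1.426
v = 0.713 × 3×10⁸ = 2.139×10⁸ m/s
m = p/(γv) = 7.556×10⁹/(1.426 × 2.139×10⁸) = 24.77 kg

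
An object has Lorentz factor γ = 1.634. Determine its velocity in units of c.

From γ = 1/√(1 - v²/c²):
1/γ² = 1/1.634² = 0.3745
v²/c² = 1 - 0.3745 = 0.6255
v/c = √(0.6255) = 0.7909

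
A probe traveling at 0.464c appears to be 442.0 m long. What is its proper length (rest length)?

Contracted length L = 442.0 m
γ = 1/√(1 - 0.464²) = 1.129
L₀ = γL = 1.129 × 442.0 = 499.0 m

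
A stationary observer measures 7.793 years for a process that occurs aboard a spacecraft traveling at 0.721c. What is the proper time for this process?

Dilated time Δt = 7.793 years
γ = 1/√(1 - 0.721²) = 1.4431
Δt₀ = Δt/γ = 7.793/1.4431 = 5.400 years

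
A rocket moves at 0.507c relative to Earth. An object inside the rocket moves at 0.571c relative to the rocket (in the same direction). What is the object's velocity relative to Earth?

u = (u' + v)/(1 + u'v/c²)
Numerator: 0.571 + 0.507 = 1.078
Denominator: 1 + 0.289497 = 1.289497
u = 1.078/1.289497 = 0.8360c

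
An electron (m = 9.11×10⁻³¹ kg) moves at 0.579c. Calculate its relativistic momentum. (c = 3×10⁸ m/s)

γ = 1/√(1 - 0.579²) = 1.2265
v = 0.579 × 3×10⁸ = 1.737×10⁸ m/s
p = γmv = 1.2265 × 9.11×10⁻³¹ × 1.737×10⁸ = 1.941×10⁻²² kg·m/s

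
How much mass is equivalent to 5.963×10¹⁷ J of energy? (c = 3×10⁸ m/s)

From E = mc², we get m = E/c²
c² = (3×10⁸)² = 9×10¹⁶ m²/s²
m = 5.963×10¹⁷ / 9×10¹⁶ = 6.626 kg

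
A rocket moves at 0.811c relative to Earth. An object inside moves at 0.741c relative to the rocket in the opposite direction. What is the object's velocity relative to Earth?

Object's velocity in rocket frame is u' = -0.741c
u = (u' + v)/(1 + u'v/c²) = (v - 0.741)/(1 - 0.741·v/c²)
Numerator: 0.811 - 0.741 = 0.07
Denominator: 1 - 0.600951 = 0.399049
u = 0.07/0.399049 = 0.1754c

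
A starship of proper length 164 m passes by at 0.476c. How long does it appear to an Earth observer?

Proper length L₀ = 164 m
γ = 1/√(1 - 0.476²) = 1.137
L = L₀/γ = 164/1.137 = 144.2 m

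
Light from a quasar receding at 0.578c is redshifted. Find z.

β = 0.578
(1+β)/(1-β) = 1.578/0.422 = 3.7393
√(3.7393) = 1.9337
z = 1.9337 - 1 = 0.9337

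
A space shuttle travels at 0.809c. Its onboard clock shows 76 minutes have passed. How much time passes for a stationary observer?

Proper time Δt₀ = 76 minutes
γ = 1/√(1 - 0.809²) = 1.701
Δt = γΔt₀ = 1.701 × 76 = 129.3 minutes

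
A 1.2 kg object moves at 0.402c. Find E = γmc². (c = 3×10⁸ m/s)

γ = 1/√(1 - 0.402²) = 1.09213
mc² = 1.2 × (3×10⁸)² = 1.080×10¹⁷ J
E = γmc² = 1.09213 × 1.080×10¹⁷ = 1.180×10¹⁷ J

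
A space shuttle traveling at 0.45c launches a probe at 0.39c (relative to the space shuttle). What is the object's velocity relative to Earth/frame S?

u = (u' + v)/(1 + u'v/c²)
Numerator: 0.39 + 0.45 = 0.84
Denominator: 1 + 0.1755 = 1.1755
u = 0.84/1.1755 = 0.7146c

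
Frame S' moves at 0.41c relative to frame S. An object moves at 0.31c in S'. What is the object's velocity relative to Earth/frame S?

u = (u' + v)/(1 + u'v/c²)
Numerator: 0.31 + 0.41 = 0.72
Denominator: 1 + 0.1271 = 1.1271
u = 0.72/1.1271 = 0.6388c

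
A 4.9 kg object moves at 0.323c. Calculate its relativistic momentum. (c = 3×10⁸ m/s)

γ = 1/√(1 - 0.323²) = 1.0566
v = 0.323 × 3×10⁸ = 9.690×10⁷ m/s
p = γmv = 1.0566 × 4.9 × 9.690×10⁷ = 5.017×10⁸ kg·m/s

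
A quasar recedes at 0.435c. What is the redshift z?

β = 0.435
(1+β)/(1-β) = 1.435/0.565 = 2.540
√(2.540) = 1.5937
z = 1.5937 - 1 = 0.5937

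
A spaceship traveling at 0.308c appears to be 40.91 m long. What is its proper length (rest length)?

Contracted length L = 40.91 m
γ = 1/√(1 - 0.308²) = 1.051
L₀ = γL = 1.051 × 40.91 = 43.00 m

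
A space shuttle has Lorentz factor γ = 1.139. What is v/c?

From γ = 1/√(1 - v²/c²):
1/γ² = 1/1.139² = 0.7708
v²/c² = 1 - 0.7708 = 0.2292
v/c = √(0.2292) = 0.4787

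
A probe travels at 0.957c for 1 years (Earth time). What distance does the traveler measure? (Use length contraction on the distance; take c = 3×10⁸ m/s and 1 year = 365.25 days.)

Earth distance: d = v × t = 0.957c × 1 yr = 9.060×10¹⁵ m
γ = 3.447
d' = d/γ = 9.060×10¹⁵/3.447 = 2.628×10¹⁵ m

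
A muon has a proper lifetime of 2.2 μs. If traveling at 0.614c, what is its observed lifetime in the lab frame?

Proper lifetime τ₀ = 2.2 μs
γ = 1/√(1 - 0.614²) = 1.267
τ = γτ₀ = 1.267 × 2.2 μs = 2.787 μs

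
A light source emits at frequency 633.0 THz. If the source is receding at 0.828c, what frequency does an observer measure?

β = v/c = 0.828
(1-β)/(1+β) = 0.172/1.828 = 0.09409
Doppler factor = √(0.09409) = 0.30674
f_obs = 633.0 × 0.30674 = 194.2 THz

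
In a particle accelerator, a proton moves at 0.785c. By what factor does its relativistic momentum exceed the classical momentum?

p_rel = γmv, p_class = mv
Ratio = γ = 1/√(1 - 0.785²)
= 1/√(0.383775) = 1.614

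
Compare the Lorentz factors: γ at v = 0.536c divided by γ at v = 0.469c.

γ₁ = 1/√(1 - 0.536²) = 1.1845
γ₂ = 1/√(1 - 0.469²) = 1.1322
γ₁/γ₂ = 1.1845/1.1322 = 1.046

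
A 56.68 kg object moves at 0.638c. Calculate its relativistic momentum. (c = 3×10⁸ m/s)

γ = 1/√(1 - 0.638²) = 1.299
v = 0.638 × 3×10⁸ = 1.914×10⁸ m/s
p = γmv = 1.299 × 56.68 × 1.914×10⁸ = 1.409×10¹⁰ kg·m/s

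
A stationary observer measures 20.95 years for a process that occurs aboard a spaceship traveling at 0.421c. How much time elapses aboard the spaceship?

Dilated time Δt = 20.95 years
γ = 1/√(1 - 0.421²) = 1.1025
Δt₀ = Δt/γ = 20.95/1.1025 = 19.00 years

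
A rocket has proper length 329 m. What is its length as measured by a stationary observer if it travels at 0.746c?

Proper length L₀ = 329 m
γ = 1/√(1 - 0.746²) = 1.5016
L = L₀/γ = 329/1.5016 = 219.1 m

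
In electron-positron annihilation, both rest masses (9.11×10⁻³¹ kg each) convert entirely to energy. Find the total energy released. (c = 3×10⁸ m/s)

Both particles have the same rest mass, so total mass = 2m
E = 2m·c² = 2 × 9.11×10⁻³¹ × (3×10⁸)²
= 2 × 9.11×10⁻³¹ × 9×10¹⁶
= 1.640×10⁻¹³ J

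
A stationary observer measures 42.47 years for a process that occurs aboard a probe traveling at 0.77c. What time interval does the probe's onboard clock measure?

Dilated time Δt = 42.47 years
γ = 1/√(1 - 0.77²) = 1.567
Δt₀ = Δt/γ = 42.47/1.567 = 27.10 years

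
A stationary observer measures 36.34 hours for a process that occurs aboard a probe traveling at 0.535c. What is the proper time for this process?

Dilated time Δt = 36.34 hours
γ = 1/√(1 - 0.535²) = 1.1836
Δt₀ = Δt/γ = 36.34/1.1836 = 30.70 hours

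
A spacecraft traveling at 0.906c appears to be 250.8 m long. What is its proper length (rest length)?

Contracted length L = 250.8 m
γ = 1/√(1 - 0.906²) = 2.3625
L₀ = γL = 2.3625 × 250.8 = 592.5 m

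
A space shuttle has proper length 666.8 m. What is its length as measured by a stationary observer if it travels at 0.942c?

Proper length L₀ = 666.8 m
γ = 1/√(1 - 0.942²) = 2.980
L = L₀/γ = 666.8/2.980 = 223.8 m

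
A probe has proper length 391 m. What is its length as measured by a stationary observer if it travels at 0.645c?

Proper length L₀ = 391 m
γ = 1/√(1 - 0.645²) = 1.3086
L = L₀/γ = 391/1.3086 = 298.8 m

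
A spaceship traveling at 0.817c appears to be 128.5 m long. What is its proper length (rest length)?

Contracted length L = 128.5 m
γ = 1/√(1 - 0.817²) = 1.734
L₀ = γL = 1.734 × 128.5 = 222.8 m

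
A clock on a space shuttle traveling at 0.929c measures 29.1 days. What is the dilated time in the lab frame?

Proper time Δt₀ = 29.1 days
γ = 1/√(1 - 0.929²) = 2.702
Δt = γΔt₀ = 2.702 × 29.1 = 78.63 days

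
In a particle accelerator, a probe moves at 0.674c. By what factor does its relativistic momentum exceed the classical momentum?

p_rel = γmv, p_class = mv
Ratio = γ = 1/√(1 - 0.674²)
= 1/√(0.545724) = 1.354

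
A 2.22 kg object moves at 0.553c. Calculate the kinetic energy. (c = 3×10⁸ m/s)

γ = 1/√(1 - 0.553²) = 1.2002
γ - 1 = 0.2002
KE = (γ-1)mc² = 0.2002 × 2.22 × (3×10⁸)² = 4.000×10¹⁶ J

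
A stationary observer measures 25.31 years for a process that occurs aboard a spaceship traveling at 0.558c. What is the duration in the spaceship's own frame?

Dilated time Δt = 25.31 years
γ = 1/√(1 - 0.558²) = 1.205
Δt₀ = Δt/γ = 25.31/1.205 = 21.00 years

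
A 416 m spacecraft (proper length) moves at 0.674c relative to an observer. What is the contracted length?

Proper length L₀ = 416 m
γ = 1/√(1 - 0.674²) = 1.3537
L = L₀/γ = 416/1.3537 = 307.3 m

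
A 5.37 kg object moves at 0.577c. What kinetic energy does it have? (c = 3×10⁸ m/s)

γ = 1/√(1 - 0.577²) = 1.22437
γ - 1 = 0.22437
KE = (γ-1)mc² = 0.22437 × 5.37 × (3×10⁸)² = 1.084×10¹⁷ J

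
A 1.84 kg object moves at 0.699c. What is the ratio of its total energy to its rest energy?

E = γmc², E₀ = mc²
E/E₀ = γ = 1/√(1 - 0.699²) = 1.398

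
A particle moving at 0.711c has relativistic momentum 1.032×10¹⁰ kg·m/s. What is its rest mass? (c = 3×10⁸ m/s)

γ = 1/√(1 - 0.711²) = 1.422
v = 0.711 × 3×10⁸ = 2.133×10⁸ m/s
m = p/(γv) = 1.032×10¹⁰/(1.422 × 2.133×10⁸) = 34.02 kg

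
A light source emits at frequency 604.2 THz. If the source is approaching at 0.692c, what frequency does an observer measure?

β = v/c = 0.692
(1+β)/(1-β) = 1.692/0.308 = 5.494
Doppler factor = √(5.494) = 2.344
f_obs = 604.2 × 2.344 = 1416 THz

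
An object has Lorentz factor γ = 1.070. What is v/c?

From γ = 1/√(1 - v²/c²):
1/γ² = 1/1.070² = 0.8734
v²/c² = 1 - 0.8734 = 0.1266
v/c = √(0.1266) = 0.3558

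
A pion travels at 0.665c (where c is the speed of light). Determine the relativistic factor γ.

v/c = 0.665, so (v/c)² = 0.442225
1 - (v/c)² = 0.557775
γ = 1/√(0.557775) = 1.339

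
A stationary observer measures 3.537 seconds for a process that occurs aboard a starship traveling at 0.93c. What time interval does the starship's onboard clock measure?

Dilated time Δt = 3.537 seconds
γ = 1/√(1 - 0.93²) = 2.721
Δt₀ = Δt/γ = 3.537/2.721 = 1.300 seconds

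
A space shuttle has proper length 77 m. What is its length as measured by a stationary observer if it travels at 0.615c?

Proper length L₀ = 77 m
γ = 1/√(1 - 0.615²) = 1.2682
L = L₀/γ = 77/1.2682 = 60.72 m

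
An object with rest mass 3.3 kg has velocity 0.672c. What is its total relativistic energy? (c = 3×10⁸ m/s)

γ = 1/√(1 - 0.672²) = 1.35035
mc² = 3.3 × (3×10⁸)² = 2.970×10¹⁷ J
E = γmc² = 1.35035 × 2.970×10¹⁷ = 4.011×10¹⁷ J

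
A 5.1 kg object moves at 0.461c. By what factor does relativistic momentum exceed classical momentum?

p_rel = γmv, p_class = mv
Ratio = γ = 1/√(1 - 0.461²) = 1.127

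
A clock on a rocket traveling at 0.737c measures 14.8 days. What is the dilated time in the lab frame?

Proper time Δt₀ = 14.8 days
γ = 1/√(1 - 0.737²) = 1.480
Δt = γΔt₀ = 1.480 × 14.8 = 21.90 days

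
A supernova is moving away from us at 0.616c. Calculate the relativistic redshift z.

β = 0.616
(1+β)/(1-β) = 1.616/0.384 = 4.208
√(4.208) = 2.051
z = 2.051 - 1 = 1.051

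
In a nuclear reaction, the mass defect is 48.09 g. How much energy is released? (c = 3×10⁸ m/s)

Convert mass defect: Δm = 48.09 g = 0.04809 kg
E = Δm·c² = 0.04809 × (3×10⁸)²
= 0.04809 × 9×10¹⁶ = 4.328×10¹⁵ J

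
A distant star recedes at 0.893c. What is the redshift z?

β = 0.893
(1+β)/(1-β) = 1.893/0.107 = 17.69
√(17.69) = 4.206
z = 4.206 - 1 = 3.206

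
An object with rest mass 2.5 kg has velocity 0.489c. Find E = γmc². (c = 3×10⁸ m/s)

γ = 1/√(1 - 0.489²) = 1.146
mc² = 2.5 × (3×10⁸)² = 2.250×10¹⁷ J
E = γmc² = 1.146 × 2.250×10¹⁷ = 2.579×10¹⁷ J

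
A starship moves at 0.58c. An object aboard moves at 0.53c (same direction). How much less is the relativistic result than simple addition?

Classical: u' + v = 0.53 + 0.58 = 1.11c
Relativistic: u = (0.53 + 0.58)/(1 + 0.3074) = 1.11/1.3074 = 0.8490c
Difference: 1.11 - 0.8490 = 0.2610c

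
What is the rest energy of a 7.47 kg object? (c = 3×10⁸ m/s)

c² = (3×10⁸)² = 9.000×10¹⁶ m²/s²
E₀ = mc² = 7.47 × 9.000×10¹⁶ = 6.723×10¹⁷ J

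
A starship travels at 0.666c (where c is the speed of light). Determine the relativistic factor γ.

v/c = 0.666, so (v/c)² = 0.443556
1 - (v/c)² = 0.556444
γ = 1/√(0.556444) = 1.341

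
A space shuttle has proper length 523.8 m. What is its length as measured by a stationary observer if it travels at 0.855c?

Proper length L₀ = 523.8 m
γ = 1/√(1 - 0.855²) = 1.928
L = L₀/γ = 523.8/1.928 = 271.7 m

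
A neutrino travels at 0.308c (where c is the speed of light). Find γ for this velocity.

v/c = 0.308, so (v/c)² = 0.094864
1 - (v/c)² = 0.905136
γ = 1/√(0.905136) = 1.051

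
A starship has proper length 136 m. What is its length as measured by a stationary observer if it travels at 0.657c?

Proper length L₀ = 136 m
γ = 1/√(1 - 0.657²) = 1.3265
L = L₀/γ = 136/1.3265 = 102.5 m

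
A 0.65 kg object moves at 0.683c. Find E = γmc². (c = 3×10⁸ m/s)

γ = 1/√(1 - 0.683²) = 1.369
mc² = 0.65 × (3×10⁸)² = 5.850×10¹⁶ J
E = γmc² = 1.369 × 5.850×10¹⁶ = 8.009×10¹⁶ J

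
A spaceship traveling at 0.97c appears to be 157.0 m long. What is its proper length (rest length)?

Contracted length L = 157.0 m
γ = 1/√(1 - 0.97²) = 4.1135
L₀ = γL = 4.1135 × 157.0 = 645.8 m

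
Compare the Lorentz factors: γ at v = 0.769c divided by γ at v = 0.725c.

γ₁ = 1/√(1 - 0.769²) = 1.564
γ₂ = 1/√(1 - 0.725²) = 1.452
γ₁/γ₂ = 1.564/1.452 = 1.077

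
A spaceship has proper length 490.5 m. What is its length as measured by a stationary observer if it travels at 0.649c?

Proper length L₀ = 490.5 m
γ = 1/√(1 - 0.649²) = 1.3144
L = L₀/γ = 490.5/1.3144 = 373.2 m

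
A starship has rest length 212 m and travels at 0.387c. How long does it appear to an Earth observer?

Proper length L₀ = 212 m
γ = 1/√(1 - 0.387²) = 1.0845
L = L₀/γ = 212/1.0845 = 195.5 m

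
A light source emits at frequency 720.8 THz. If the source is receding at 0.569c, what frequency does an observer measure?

β = v/c = 0.569
(1-β)/(1+β) = 0.431/1.569 = 0.2747
Doppler factor = √(0.2747) = 0.5241
f_obs = 720.8 × 0.5241 = 377.8 THz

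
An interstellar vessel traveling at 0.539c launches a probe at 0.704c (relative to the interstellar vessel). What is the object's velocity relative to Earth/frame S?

u = (u' + v)/(1 + u'v/c²)
Numerator: 0.704 + 0.539 = 1.243
Denominator: 1 + 0.379456 = 1.379456
u = 1.243/1.379456 = 0.9011c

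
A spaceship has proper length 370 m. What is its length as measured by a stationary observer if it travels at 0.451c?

Proper length L₀ = 370 m
γ = 1/√(1 - 0.451²) = 1.1204
L = L₀/γ = 370/1.1204 = 330.2 m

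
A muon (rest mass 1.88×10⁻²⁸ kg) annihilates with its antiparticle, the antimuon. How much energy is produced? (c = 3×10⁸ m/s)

Both particles have the same rest mass, so total mass = 2m
E = 2m·c² = 2 × 1.88×10⁻²⁸ × (3×10⁸)²
= 2 × 1.88×10⁻²⁸ × 9×10¹⁶
= 3.384×10⁻¹¹ J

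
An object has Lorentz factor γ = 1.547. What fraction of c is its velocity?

From γ = 1/√(1 - v²/c²):
1/γ² = 1/1.547² = 0.4178
v²/c² = 1 - 0.4178 = 0.5822
v/c = √(0.5822) = 0.7630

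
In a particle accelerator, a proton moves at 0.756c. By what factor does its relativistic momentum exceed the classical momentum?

p_rel = γmv, p_class = mv
Ratio = γ = 1/√(1 - 0.756²)
= 1/√(0.428464) = 1.528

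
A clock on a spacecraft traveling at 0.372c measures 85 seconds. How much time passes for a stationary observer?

Proper time Δt₀ = 85 seconds
γ = 1/√(1 - 0.372²) = 1.0773
Δt = γΔt₀ = 1.0773 × 85 = 91.57 seconds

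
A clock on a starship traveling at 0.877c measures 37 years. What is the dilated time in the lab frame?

Proper time Δt₀ = 37 years
γ = 1/√(1 - 0.877²) = 2.081
Δt = γΔt₀ = 2.081 × 37 = 77.00 years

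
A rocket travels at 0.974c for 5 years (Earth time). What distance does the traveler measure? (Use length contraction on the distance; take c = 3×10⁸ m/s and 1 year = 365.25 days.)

Earth distance: d = v × t = 0.974c × 5 yr = 4.611×10¹⁶ m
γ = 4.414
d' = d/γ = 4.611×10¹⁶/4.414 = 1.045×10¹⁶ m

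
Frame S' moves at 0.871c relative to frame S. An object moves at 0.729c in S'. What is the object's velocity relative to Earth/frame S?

u = (u' + v)/(1 + u'v/c²)
Numerator: 0.729 + 0.871 = 1.6
Denominator: 1 + 0.634959 = 1.634959
u = 1.6/1.634959 = 0.9786c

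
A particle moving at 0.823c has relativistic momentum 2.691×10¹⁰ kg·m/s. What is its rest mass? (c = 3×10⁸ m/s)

γ = 1/√(1 - 0.823²) = 1.7604
v = 0.823 × 3×10⁸ = 2.469×10⁸ m/s
m = p/(γv) = 2.691×10¹⁰/(1.7604 × 2.469×10⁸) = 61.91 kg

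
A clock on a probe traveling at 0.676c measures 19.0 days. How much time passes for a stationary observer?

Proper time Δt₀ = 19.0 days
γ = 1/√(1 - 0.676²) = 1.357
Δt = γΔt₀ = 1.357 × 19.0 = 25.78 days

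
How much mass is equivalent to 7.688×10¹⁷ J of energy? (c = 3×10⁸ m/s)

From E = mc², we get m = E/c²
c² = (3×10⁸)² = 9×10¹⁶ m²/s²
m = 7.688×10¹⁷ / 9×10¹⁶ = 8.542 kg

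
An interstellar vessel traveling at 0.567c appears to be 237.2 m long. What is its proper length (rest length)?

Contracted length L = 237.2 m
γ = 1/√(1 - 0.567²) = 1.214
L₀ = γL = 1.214 × 237.2 = 288.0 m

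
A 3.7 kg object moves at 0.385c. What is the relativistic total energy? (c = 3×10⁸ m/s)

γ = 1/√(1 - 0.385²) = 1.0835
mc² = 3.7 × (3×10⁸)² = 3.330×10¹⁷ J
E = γmc² = 1.0835 × 3.330×10¹⁷ = 3.608×10¹⁷ J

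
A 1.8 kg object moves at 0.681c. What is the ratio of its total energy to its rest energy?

E = γmc², E₀ = mc²
E/E₀ = γ = 1/√(1 - 0.681²) = 1.366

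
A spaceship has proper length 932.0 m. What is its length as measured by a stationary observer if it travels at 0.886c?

Proper length L₀ = 932.0 m
γ = 1/√(1 - 0.886²) = 2.1566
L = L₀/γ = 932.0/2.1566 = 432.2 m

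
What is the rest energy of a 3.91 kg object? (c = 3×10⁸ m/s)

c² = (3×10⁸)² = 9.000×10¹⁶ m²/s²
E₀ = mc² = 3.91 × 9.000×10¹⁶ = 3.519×10¹⁷ J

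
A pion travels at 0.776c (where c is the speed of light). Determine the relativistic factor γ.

v/c = 0.776, so (v/c)² = 0.602176
1 - (v/c)² = 0.397824
γ = 1/√(0.397824) = 1.585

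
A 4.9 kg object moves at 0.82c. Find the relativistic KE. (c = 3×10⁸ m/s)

γ = 1/√(1 - 0.82²) = 1.7471
γ - 1 = 0.7471
KE = (γ-1)mc² = 0.7471 × 4.9 × (3×10⁸)² = 3.295×10¹⁷ J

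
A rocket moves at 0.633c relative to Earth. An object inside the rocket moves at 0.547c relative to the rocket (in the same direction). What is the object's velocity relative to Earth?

u = (u' + v)/(1 + u'v/c²)
Numerator: 0.547 + 0.633 = 1.18
Denominator: 1 + 0.346251 = 1.346251
u = 1.18/1.346251 = 0.8765c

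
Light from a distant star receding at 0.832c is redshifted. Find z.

β = 0.832
(1+β)/(1-β) = 1.832/0.168 = 10.90
√(10.90) = 3.302
z = 3.302 - 1 = 2.302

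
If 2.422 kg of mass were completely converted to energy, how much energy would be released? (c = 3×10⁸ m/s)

Using E = mc²:
c² = (3×10⁸)² = 9×10¹⁶ m²/s²
E = 2.422 × 9×10¹⁶ = 2.180×10¹⁷ J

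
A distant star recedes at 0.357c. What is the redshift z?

β = 0.357
(1+β)/(1-β) = 1.357/0.643 = 2.1104
√(2.1104) = 1.4527
z = 1.4527 - 1 = 0.4527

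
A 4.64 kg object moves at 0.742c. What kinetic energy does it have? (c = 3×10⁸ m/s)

γ = 1/√(1 - 0.742²) = 1.4916
γ - 1 = 0.4916
KE = (γ-1)mc² = 0.4916 × 4.64 × (3×10⁸)² = 2.053×10¹⁷ J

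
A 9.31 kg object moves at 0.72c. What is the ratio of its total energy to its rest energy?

E = γmc², E₀ = mc²
E/E₀ = γ = 1/√(1 - 0.72²) = 1.441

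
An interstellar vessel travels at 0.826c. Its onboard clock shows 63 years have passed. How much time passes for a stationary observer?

Proper time Δt₀ = 63 years
γ = 1/√(1 - 0.826²) = 1.774
Δt = γΔt₀ = 1.774 × 63 = 111.8 years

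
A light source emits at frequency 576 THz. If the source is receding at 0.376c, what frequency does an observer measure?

β = v/c = 0.376
(1-β)/(1+β) = 0.624/1.376 = 0.4535
Doppler factor = √(0.4535) = 0.6734
f_obs = 576 × 0.6734 = 387.9 THz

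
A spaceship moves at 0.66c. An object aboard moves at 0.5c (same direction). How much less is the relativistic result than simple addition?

Classical: u' + v = 0.5 + 0.66 = 1.16c
Relativistic: u = (0.5 + 0.66)/(1 + 0.33) = 1.16/1.33 = 0.8722c
Difference: 1.16 - 0.8722 = 0.2878c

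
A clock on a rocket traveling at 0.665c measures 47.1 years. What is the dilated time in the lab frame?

Proper time Δt₀ = 47.1 years
γ = 1/√(1 - 0.665²) = 1.339
Δt = γΔt₀ = 1.339 × 47.1 = 63.07 years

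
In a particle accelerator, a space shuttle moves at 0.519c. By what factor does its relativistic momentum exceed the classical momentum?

p_rel = γmv, p_class = mv
Ratio = γ = 1/√(1 - 0.519²)
= 1/√(0.730639) = 1.170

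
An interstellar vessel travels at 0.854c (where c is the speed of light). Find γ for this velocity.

v/c = 0.854, so (v/c)² = 0.729316
1 - (v/c)² = 0.270684
γ = 1/√(0.270684) = 1.922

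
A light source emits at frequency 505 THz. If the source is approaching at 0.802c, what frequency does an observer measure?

β = v/c = 0.802
(1+β)/(1-β) = 1.802/0.198 = 9.101
Doppler factor = √(9.101) = 3.0168
f_obs = 505 × 3.0168 = 1523 THz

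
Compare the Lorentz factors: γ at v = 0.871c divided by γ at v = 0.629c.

γ₁ = 1/√(1 - 0.871²) = 2.035
γ₂ = 1/√(1 - 0.629²) = 1.286
γ₁/γ₂ = 2.035/1.286 = 1.582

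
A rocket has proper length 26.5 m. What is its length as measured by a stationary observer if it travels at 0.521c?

Proper length L₀ = 26.5 m
γ = 1/√(1 - 0.521²) = 1.1716
L = L₀/γ = 26.5/1.1716 = 22.62 m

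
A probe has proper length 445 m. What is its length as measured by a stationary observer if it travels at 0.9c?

Proper length L₀ = 445 m
γ = 1/√(1 - 0.9²) = 2.294
L = L₀/γ = 445/2.294 = 194.0 m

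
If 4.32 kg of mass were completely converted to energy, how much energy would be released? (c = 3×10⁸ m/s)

Using E = mc²:
c² = (3×10⁸)² = 9×10¹⁶ m²/s²
E = 4.32 × 9×10¹⁶ = 3.888×10¹⁷ J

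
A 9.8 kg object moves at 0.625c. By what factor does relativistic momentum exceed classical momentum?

p_rel = γmv, p_class = mv
Ratio = γ = 1/√(1 - 0.625²) = 1.281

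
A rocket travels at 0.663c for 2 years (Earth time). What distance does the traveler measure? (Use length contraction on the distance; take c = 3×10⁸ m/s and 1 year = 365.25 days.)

Earth distance: d = v × t = 0.663c × 2 yr = 1.2554×10¹⁶ m
γ = 1.3358
d' = d/γ = 1.2554×10¹⁶/1.3358 = 9.398×10¹⁵ m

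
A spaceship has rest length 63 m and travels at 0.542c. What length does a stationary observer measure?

Proper length L₀ = 63 m
γ = 1/√(1 - 0.542²) = 1.190
L = L₀/γ = 63/1.190 = 52.94 m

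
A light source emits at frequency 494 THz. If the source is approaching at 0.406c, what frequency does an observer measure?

β = v/c = 0.406
(1+β)/(1-β) = 1.406/0.594 = 2.367
Doppler factor = √(2.367) = 1.5385
f_obs = 494 × 1.5385 = 760.0 THz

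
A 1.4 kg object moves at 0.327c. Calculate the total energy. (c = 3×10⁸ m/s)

γ = 1/√(1 - 0.327²) = 1.058
mc² = 1.4 × (3×10⁸)² = 1.260×10¹⁷ J
E = γmc² = 1.058 × 1.260×10¹⁷ = 1.333×10¹⁷ J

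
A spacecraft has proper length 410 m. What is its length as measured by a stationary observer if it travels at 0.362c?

Proper length L₀ = 410 m
γ = 1/√(1 - 0.362²) = 1.0728
L = L₀/γ = 410/1.0728 = 382.2 m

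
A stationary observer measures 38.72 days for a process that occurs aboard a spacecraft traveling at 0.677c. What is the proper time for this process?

Dilated time Δt = 38.72 days
γ = 1/√(1 - 0.677²) = 1.3587
Δt₀ = Δt/γ = 38.72/1.3587 = 28.50 days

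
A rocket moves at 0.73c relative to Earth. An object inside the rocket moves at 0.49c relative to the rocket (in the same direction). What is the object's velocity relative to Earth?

u = (u' + v)/(1 + u'v/c²)
Numerator: 0.49 + 0.73 = 1.22
Denominator: 1 + 0.3577 = 1.3577
u = 1.22/1.3577 = 0.8986c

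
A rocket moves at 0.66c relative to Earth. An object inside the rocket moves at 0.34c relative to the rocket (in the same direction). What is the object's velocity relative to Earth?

u = (u' + v)/(1 + u'v/c²)
Numerator: 0.34 + 0.66 = 1
Denominator: 1 + 0.2244 = 1.2244
u = 1/1.2244 = 0.8167c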